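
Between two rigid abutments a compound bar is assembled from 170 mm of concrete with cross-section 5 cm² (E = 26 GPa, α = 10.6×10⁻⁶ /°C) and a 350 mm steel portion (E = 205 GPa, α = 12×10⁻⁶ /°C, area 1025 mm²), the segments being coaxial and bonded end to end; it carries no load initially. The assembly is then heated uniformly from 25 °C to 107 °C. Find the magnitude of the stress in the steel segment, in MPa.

σ ≈ 32.6 MPa (compressive)

With the walls removed the bar would change length by δ_free = Σ αᵢΔT Lᵢ = 10.6×10⁻⁶×82×170 + 12×10⁻⁶×82×350 = 0.4922 mm.
The rigid supports impose zero overall length change; the single axial force P common to all segments must satisfy P Σ Lᵢ/(AᵢEᵢ) = δ_free.
The series flexibility is Σ Lᵢ/(AᵢEᵢ) = 170/(500×26×10³) + 350/(1025×205×10³) = 1.474×10⁻⁵ mm/N.
P = 0.4922 / 1.474×10⁻⁵ = 33380 N = 33.38 kN, compressive.
σ_{steel} = P / A = 33380 / 1025 = 32.57 MPa.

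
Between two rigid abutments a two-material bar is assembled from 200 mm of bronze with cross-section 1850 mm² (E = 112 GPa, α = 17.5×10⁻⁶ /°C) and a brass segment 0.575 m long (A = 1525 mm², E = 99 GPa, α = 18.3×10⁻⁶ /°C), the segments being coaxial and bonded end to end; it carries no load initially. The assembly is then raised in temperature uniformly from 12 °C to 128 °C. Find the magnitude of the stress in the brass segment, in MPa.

With the walls removed the bar would change length by δ_free = Σ αᵢΔT Lᵢ = 17.5×10⁻⁶×116×200 + 18.3×10⁻⁶×116×575 = 1.627 mm.
Since the ends are fixed, an axial force P builds up, equal in every segment, with P · Σ Lᵢ/(AᵢEᵢ) = δ_free.
The series flexibility is Σ Lᵢ/(AᵢEᵢ) = 200/(1850×112×10³) + 575/(1525×99×10³) = 4.774×10⁻⁶ mm/N.
Hence P = δ_free / Σ(L/AE) = 1.627/4.774×10⁻⁶ = 340.7 kN (compressive).
σ_{brass} = P / A = 340700 / 1525 = 223.4 MPa.

σ ≈ 223 MPa (compressive)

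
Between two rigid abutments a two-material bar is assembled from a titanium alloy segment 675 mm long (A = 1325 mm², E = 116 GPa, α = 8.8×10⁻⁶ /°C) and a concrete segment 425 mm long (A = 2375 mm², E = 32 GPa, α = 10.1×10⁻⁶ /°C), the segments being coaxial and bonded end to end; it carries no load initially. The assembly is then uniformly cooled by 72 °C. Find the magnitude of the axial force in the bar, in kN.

Free thermal contraction of the whole bar: Σ αᵢΔT Lᵢ = 8.8×10⁻⁶×72×675 + 10.1×10⁻⁶×72×425 = 0.7367 mm.
Since the ends are fixed, an axial force P builds up, equal in every segment, with P · Σ Lᵢ/(AᵢEᵢ) = δ_free.
Σ Lᵢ/(AᵢEᵢ) = 675/(1325×116×10³) + 425/(2375×32×10³) = 9.984×10⁻⁶ mm/N.
Hence P = δ_free / Σ(L/AE) = 0.7367/9.984×10⁻⁶ = 73.79 kN (tensile).

P ≈ 73.8 kN (tensile)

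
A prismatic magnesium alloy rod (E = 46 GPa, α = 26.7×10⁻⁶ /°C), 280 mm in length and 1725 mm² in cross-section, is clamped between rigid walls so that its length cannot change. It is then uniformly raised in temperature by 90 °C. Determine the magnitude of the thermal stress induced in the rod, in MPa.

Because both ends are immovable the net strain is zero, and the suppressed thermal strain is αΔT = 26.7×10⁻⁶ × 90 = 2403×10⁻⁶.
Hence σ = E·αΔT = 46×10³ × 2403×10⁻⁶ = 110.5 MPa, compressive.

σ ≈ 111 MPa (compressive)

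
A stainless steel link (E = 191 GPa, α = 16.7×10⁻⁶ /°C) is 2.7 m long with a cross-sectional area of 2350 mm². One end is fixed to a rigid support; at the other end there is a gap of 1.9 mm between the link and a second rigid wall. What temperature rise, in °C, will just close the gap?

Contact occurs when the free expansion equals the gap: αΔT L = 1.9 mm.
So ΔT = g/(αL) = 1.9/(16.7×10⁻⁶ × 2700) = 42.14 °C.

ΔT ≈ 42.1 °C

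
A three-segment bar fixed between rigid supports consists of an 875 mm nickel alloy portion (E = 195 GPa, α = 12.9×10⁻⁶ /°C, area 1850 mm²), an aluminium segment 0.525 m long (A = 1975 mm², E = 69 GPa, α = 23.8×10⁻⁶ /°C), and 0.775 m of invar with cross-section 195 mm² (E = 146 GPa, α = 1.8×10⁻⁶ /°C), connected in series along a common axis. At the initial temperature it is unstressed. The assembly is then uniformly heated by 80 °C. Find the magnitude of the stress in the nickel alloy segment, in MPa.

If the supports were absent, the total length change would be Σ αᵢΔT Lᵢ = 12.9×10⁻⁶×80×875 + 23.8×10⁻⁶×80×525 + 1.8×10⁻⁶×80×775 = 2.014 mm.
Since the ends are fixed, an axial force P builds up, equal in every segment, with P · Σ Lᵢ/(AᵢEᵢ) = δ_free.
Σ Lᵢ/(AᵢEᵢ) = 875/(1850×195×10³) + 525/(1975×69×10³) + 775/(195×146×10³) = 3.35×10⁻⁵ mm/N.
P = 2.014 / 3.35×10⁻⁵ = 60130 N = 60.13 kN, compressive.
σ_{nickel alloy} = P / A = 60130 / 1850 = 32.5 MPa.

σ ≈ 32.5 MPa (compressive)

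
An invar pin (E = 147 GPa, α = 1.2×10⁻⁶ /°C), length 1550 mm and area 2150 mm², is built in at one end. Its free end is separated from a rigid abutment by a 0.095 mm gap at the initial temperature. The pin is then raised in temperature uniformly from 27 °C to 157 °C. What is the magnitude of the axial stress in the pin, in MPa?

σ ≈ 13.9 MPa (compressive)

Free thermal elongation = αΔT L = 1.2×10⁻⁶ × 130 × 1550 = 0.2418 mm.
The gap closes (δ_free > 0.095 mm) and the wall then resists a further 0.2418 − 0.095 = 0.1468 mm of expansion.
Compatibility: PL/(AE) = 0.1468 mm, so σ = P/A = E × (0.1468/1550) = 13.92 MPa.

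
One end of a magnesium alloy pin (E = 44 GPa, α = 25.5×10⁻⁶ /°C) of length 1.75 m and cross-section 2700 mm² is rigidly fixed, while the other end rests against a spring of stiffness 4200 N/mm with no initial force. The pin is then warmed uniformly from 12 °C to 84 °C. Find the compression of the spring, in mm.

δ ≈ 3.03 mm

If the spring were absent the pin would lengthen by αΔT L = 25.5×10⁻⁶ × 72 × 1750 = 3.213 mm.
With a force P in the spring, the elastic change of the pin is PL/(AE) and that of the spring is P/k; compatibility requires their sum to equal δ_free.
P [ L/(AE) + 1/k ] = δ_free → P [ 1750/(2700×44×10³) + 1/(4200) ] = 3.213.
P = 3.213 / 0.0002528 = 12710 N.
Spring compression = P/k = 12710/(4200) = 3.026 mm.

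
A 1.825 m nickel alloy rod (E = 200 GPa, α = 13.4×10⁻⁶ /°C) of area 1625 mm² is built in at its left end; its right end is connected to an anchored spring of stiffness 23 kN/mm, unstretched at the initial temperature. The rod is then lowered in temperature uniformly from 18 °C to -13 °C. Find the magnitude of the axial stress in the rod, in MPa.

The unrestrained thermal change is αΔT L = 13.4×10⁻⁶ × 31 × 1825 = 0.7581 mm.
Let P be the tensile force in the spring. The rod extends elastically by PL/(AE) and the spring stretches by P/k; together these equal δ_free.
So P = δ_free / [L/(AE) + 1/k] = 0.7581 / [ 1825/(1625×200×10³) + 1/(23×10³) ].
P = 0.7581 / 4.909×10⁻⁵ = 15440 N.
σ = P/A = 15440/1625 = 9.503 MPa.

σ ≈ 9.5 MPa (tensile)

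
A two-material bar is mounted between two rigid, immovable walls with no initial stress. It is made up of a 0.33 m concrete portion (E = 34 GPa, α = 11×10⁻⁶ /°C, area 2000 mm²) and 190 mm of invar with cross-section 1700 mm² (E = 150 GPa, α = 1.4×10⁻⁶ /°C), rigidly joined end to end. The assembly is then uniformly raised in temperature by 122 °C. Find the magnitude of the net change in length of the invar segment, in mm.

If the supports were absent, the total length change would be Σ αᵢΔT Lᵢ = 11×10⁻⁶×122×330 + 1.4×10⁻⁶×122×190 = 0.4753 mm.
The rigid supports impose zero overall length change; the single axial force P common to all segments must satisfy P Σ Lᵢ/(AᵢEᵢ) = δ_free.
The series flexibility is Σ Lᵢ/(AᵢEᵢ) = 330/(2000×34×10³) + 190/(1700×150×10³) = 5.598×10⁻⁶ mm/N.
So P = 0.4753 / 5.598×10⁻⁶ = 84.91 kN, compressive.
For the invar segment, free thermal change = 1.4×10⁻⁶×122×190 = 0.03245 mm and elastic change from P = 84910×190/(1700×150×10³) = 0.06326 mm; these oppose, so the net change is 0.0308 mm (segment shortens).

|ΔL| ≈ 0.0308 mm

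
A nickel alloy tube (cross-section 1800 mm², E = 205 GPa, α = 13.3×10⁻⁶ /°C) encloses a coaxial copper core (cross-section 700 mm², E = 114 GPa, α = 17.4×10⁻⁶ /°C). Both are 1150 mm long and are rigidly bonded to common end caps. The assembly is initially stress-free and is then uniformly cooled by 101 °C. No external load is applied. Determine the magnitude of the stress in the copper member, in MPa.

Equilibrium of a rigid end plate with no external load gives equal and opposite internal forces ±P in the two members. Since α_{copper} > α_{nickel alloy}, cooling drives the copper into tension and the nickel alloy into compression.
Compatibility of the two members (thermal + elastic change equal): (α₁ − α₂)ΔT = P·[1/(A₁E₁) + 1/(A₂E₂)].
|α₁ − α₂|·ΔT = 4.1×10⁻⁶ × 101 = 0.0004141.
1/(A₁E₁) + 1/(A₂E₂) = 1/(1800×205×10³) + 1/(700×114×10³) = 1.524×10⁻⁸ N⁻¹.
So P = 0.0004141 / 1.524×10⁻⁸ = 27.17 kN.
σ_{copper} = P/A₂ = 27170/700 = 38.81 MPa, tensile.

σ ≈ 38.8 MPa (tensile)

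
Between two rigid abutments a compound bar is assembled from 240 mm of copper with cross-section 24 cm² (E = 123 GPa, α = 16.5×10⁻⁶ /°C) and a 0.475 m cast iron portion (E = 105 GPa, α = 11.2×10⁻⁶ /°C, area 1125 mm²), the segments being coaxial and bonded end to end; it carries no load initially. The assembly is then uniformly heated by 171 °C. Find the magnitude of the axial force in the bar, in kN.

If the supports were absent, the total length change would be Σ αᵢΔT Lᵢ = 16.5×10⁻⁶×171×240 + 11.2×10⁻⁶×171×475 = 1.587 mm.
The walls prevent any net length change, so an axial force P (same in every segment) develops. Compatibility: P · Σ Lᵢ/(AᵢEᵢ) = δ_free.
The series flexibility is Σ Lᵢ/(AᵢEᵢ) = 240/(2400×123×10³) + 475/(1125×105×10³) = 4.834×10⁻⁶ mm/N.
Hence P = δ_free / Σ(L/AE) = 1.587/4.834×10⁻⁶ = 328.3 kN (compressive).

P ≈ 328 kN (compressive)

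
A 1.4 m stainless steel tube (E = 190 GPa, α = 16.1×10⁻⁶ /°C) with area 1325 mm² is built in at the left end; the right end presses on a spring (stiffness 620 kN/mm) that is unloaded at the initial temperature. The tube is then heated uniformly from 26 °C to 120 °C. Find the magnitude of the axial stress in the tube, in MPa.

σ ≈ 223 MPa (compressive)

If the spring were absent the tube would lengthen by αΔT L = 16.1×10⁻⁶ × 94 × 1400 = 2.119 mm.
With a force P in the spring, the elastic change of the tube is PL/(AE) and that of the spring is P/k; compatibility requires their sum to equal δ_free.
P [ L/(AE) + 1/k ] = δ_free → P [ 1400/(1325×190×10³) + 1/(620×10³) ] = 2.119.
P = 2.119 / 7.174×10⁻⁶ = 295300 N.
σ = P/A = 295300/1325 = 222.9 MPa.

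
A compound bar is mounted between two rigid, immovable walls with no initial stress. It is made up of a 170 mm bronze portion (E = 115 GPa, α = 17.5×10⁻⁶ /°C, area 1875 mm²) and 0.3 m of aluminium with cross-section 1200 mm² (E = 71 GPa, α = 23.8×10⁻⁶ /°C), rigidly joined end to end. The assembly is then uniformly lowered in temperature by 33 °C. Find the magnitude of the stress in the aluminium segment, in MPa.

σ ≈ 64.5 MPa (tensile)

With the walls removed the bar would change length by δ_free = Σ αᵢΔT Lᵢ = 17.5×10⁻⁶×33×170 + 23.8×10⁻⁶×33×300 = 0.3338 mm.
The rigid supports impose zero overall length change; the single axial force P common to all segments must satisfy P Σ Lᵢ/(AᵢEᵢ) = δ_free.
The series flexibility is Σ Lᵢ/(AᵢEᵢ) = 170/(1875×115×10³) + 300/(1200×71×10³) = 4.31×10⁻⁶ mm/N.
Hence P = δ_free / Σ(L/AE) = 0.3338/4.31×10⁻⁶ = 77.46 kN (tensile).
σ_{aluminium} = P / A = 77460 / 1200 = 64.55 MPa.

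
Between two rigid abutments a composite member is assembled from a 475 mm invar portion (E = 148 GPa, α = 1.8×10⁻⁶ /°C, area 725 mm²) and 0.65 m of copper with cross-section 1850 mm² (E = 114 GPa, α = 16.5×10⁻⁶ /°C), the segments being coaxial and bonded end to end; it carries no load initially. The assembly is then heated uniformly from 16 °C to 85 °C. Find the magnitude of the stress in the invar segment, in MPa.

With the walls removed the bar would change length by δ_free = Σ αᵢΔT Lᵢ = 1.8×10⁻⁶×69×475 + 16.5×10⁻⁶×69×650 = 0.799 mm.
The rigid supports impose zero overall length change; the single axial force P common to all segments must satisfy P Σ Lᵢ/(AᵢEᵢ) = δ_free.
Σ Lᵢ/(AᵢEᵢ) = 475/(725×148×10³) + 650/(1850×114×10³) = 7.509×10⁻⁶ mm/N.
So P = 0.799 / 7.509×10⁻⁶ = 106.4 kN, compressive.
σ_{invar} = P / A = 106400 / 725 = 146.8 MPa.

σ ≈ 147 MPa (compressive)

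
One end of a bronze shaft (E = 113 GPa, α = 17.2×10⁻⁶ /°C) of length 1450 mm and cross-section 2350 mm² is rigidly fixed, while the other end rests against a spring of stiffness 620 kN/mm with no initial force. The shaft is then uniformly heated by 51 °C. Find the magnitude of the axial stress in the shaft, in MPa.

σ ≈ 76.5 MPa (compressive)

If the spring were absent the shaft would lengthen by αΔT L = 17.2×10⁻⁶ × 51 × 1450 = 1.272 mm.
Let P be the compressive force at the spring. The shaft shortens elastically by PL/(AE) and the spring compresses by P/k; together these equal δ_free.
So P = δ_free / [L/(AE) + 1/k] = 1.272 / [ 1450/(2350×113×10³) + 1/(620×10³) ].
P = 1.272 / 7.073×10⁻⁶ = 179800 N.
σ = P/A = 179800/2350 = 76.52 MPa.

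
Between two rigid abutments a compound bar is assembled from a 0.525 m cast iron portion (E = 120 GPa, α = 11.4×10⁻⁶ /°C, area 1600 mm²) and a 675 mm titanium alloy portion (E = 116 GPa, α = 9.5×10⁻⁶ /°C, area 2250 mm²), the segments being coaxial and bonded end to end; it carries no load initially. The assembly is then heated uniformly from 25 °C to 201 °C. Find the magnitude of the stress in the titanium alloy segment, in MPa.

σ ≈ 182 MPa (compressive)

With the walls removed the bar would change length by δ_free = Σ αᵢΔT Lᵢ = 11.4×10⁻⁶×176×525 + 9.5×10⁻⁶×176×675 = 2.182 mm.
Since the ends are fixed, an axial force P builds up, equal in every segment, with P · Σ Lᵢ/(AᵢEᵢ) = δ_free.
Σ Lᵢ/(AᵢEᵢ) = 525/(1600×120×10³) + 675/(2250×116×10³) = 5.321×10⁻⁶ mm/N.
So P = 2.182 / 5.321×10⁻⁶ = 410.1 kN, compressive.
σ_{titanium alloy} = P / A = 410100 / 2250 = 182.3 MPa.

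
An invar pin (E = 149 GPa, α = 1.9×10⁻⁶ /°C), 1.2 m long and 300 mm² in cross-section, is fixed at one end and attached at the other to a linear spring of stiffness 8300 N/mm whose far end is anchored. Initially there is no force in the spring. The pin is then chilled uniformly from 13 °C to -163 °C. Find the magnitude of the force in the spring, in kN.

Free thermal contraction: δ_free = αΔT L = 1.9×10⁻⁶ × 176 × 1200 = 0.4013 mm.
With a force P in the spring, the elastic change of the pin is PL/(AE) and that of the spring is P/k; compatibility requires their sum to equal δ_free.
So P = δ_free / [L/(AE) + 1/k] = 0.4013 / [ 1200/(300×149×10³) + 1/(8300) ].
P = 0.4013 / 0.0001473 = 2724 N.

P ≈ 2.72 kN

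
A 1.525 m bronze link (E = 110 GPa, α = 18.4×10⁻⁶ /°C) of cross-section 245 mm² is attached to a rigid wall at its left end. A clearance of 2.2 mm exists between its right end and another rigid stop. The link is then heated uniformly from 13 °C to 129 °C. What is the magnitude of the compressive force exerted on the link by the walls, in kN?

Free thermal elongation = αΔT L = 18.4×10⁻⁶ × 116 × 1525 = 3.255 mm.
After closing the 2.2 mm clearance, 3.255 − 2.2 = 1.055 mm of expansion remains to be suppressed by the wall.
That suppressed elongation corresponds to σ = E·Δ/L = 110×10³ × 1.055/1525 = 76.1 MPa.
P = σA = 76.1 × 245 = 18.64 kN.

P ≈ 18.6 kN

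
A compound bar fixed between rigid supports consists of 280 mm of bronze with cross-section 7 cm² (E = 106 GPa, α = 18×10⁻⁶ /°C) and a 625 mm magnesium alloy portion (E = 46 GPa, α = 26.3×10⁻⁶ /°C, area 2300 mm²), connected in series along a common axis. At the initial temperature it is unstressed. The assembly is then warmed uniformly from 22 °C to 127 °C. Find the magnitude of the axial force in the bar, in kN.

P ≈ 233 kN (compressive)

Free thermal expansion of the whole bar: Σ αᵢΔT Lᵢ = 18×10⁻⁶×105×280 + 26.3×10⁻⁶×105×625 = 2.255 mm.
The walls prevent any net length change, so an axial force P (same in every segment) develops. Compatibility: P · Σ Lᵢ/(AᵢEᵢ) = δ_free.
The series flexibility is Σ Lᵢ/(AᵢEᵢ) = 280/(700×106×10³) + 625/(2300×46×10³) = 9.681×10⁻⁶ mm/N.
P = 2.255 / 9.681×10⁻⁶ = 232900 N = 232.9 kN, compressive.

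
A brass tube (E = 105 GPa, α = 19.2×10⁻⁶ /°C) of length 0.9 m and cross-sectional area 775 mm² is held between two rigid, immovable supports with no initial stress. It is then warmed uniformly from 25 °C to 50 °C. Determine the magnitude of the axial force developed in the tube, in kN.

The ends cannot move, so σ = EαΔT = 105×10³ × 19.2×10⁻⁶ × 25 = 50.4 MPa.
Axial force P = σA = 50.4 × 775 = 39060 N = 39.06 kN, compressive.

P ≈ 39.1 kN (compressive)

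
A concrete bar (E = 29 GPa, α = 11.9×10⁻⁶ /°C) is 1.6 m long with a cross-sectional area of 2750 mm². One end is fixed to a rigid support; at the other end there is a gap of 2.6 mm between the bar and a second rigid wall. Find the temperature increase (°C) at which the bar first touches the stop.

ΔT ≈ 137 °C

Contact occurs when the free expansion equals the gap: αΔT L = 2.6 mm.
ΔT = 2.6 / (11.9×10⁻⁶ × 1600) = 136.6 °C.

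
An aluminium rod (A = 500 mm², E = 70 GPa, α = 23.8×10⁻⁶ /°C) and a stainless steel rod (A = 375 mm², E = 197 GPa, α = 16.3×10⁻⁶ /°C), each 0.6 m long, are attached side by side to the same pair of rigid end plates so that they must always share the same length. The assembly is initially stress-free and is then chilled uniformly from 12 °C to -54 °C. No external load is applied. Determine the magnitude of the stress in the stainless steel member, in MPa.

σ ≈ 31.3 MPa (compressive)

The aluminium has the larger α, so on cooling it would change length more than the stainless steel if both were free. The rigid plates force a common final length, so the aluminium is put into tension and the stainless steel into compression, with equal and opposite forces P (no external load).
Equating the net (thermal + elastic) strains gives |α₁ − α₂|·ΔT = P·[1/(A₁E₁) + 1/(A₂E₂)].
|α₁ − α₂|·ΔT = 7.5×10⁻⁶ × 66 = 0.000495.
1/(A₁E₁) + 1/(A₂E₂) = 1/(500×70×10³) + 1/(375×197×10³) = 4.211×10⁻⁸ N⁻¹.
So P = 0.000495 / 4.211×10⁻⁸ = 11.76 kN.
σ_{stainless steel} = P/A₂ = 11760/375 = 31.35 MPa, compressive.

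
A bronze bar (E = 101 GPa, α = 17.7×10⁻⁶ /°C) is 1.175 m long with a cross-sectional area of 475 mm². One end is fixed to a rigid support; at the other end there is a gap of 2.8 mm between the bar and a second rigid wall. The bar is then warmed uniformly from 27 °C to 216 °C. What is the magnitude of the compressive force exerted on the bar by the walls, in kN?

Free thermal elongation = αΔT L = 17.7×10⁻⁶ × 189 × 1175 = 3.931 mm.
The gap closes (δ_free > 2.8 mm) and the wall then resists a further 3.931 − 2.8 = 1.131 mm of expansion.
So σ = E(δ_free − g)/L = 101×10³ × 1.131/1175 = 97.19 MPa.
P = σA = 97.19 × 475 = 46.17 kN.

P ≈ 46.2 kN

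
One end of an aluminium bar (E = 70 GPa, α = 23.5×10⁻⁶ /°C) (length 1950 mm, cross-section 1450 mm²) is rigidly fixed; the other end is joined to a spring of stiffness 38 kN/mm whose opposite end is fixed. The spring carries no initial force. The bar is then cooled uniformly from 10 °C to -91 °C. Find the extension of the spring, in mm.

If the spring were absent the bar would shorten by αΔT L = 23.5×10⁻⁶ × 101 × 1950 = 4.628 mm.
With a force P in the spring, the elastic change of the bar is PL/(AE) and that of the spring is P/k; compatibility requires their sum to equal δ_free.
P [ L/(AE) + 1/k ] = δ_free → P [ 1950/(1450×70×10³) + 1/(38×10³) ] = 4.628.
P = 4.628 / 4.553×10⁻⁵ = 101700 N.
Spring extension = P/k = 101700/(38×10³) = 2.675 mm.

δ ≈ 2.68 mm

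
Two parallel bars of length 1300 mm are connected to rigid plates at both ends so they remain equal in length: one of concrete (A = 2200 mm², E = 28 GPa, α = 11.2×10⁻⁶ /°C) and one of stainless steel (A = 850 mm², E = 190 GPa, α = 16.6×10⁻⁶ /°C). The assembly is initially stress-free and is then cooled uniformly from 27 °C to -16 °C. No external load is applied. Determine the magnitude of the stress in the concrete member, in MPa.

σ ≈ 4.71 MPa (compressive)

Both members must finish at the same length. With the larger α, the stainless steel tends to over-contract; the plates restrain it, putting the stainless steel in tension and the concrete in compression. With no external load the two internal forces are equal and opposite, magnitude P.
Equating the net (thermal + elastic) strains gives |α₁ − α₂|·ΔT = P·[1/(A₁E₁) + 1/(A₂E₂)].
|α₁ − α₂|·ΔT = 5.4×10⁻⁶ × 43 = 0.0002322.
1/(A₁E₁) + 1/(A₂E₂) = 1/(2200×28×10³) + 1/(850×190×10³) = 2.243×10⁻⁸ N⁻¹.
So P = 0.0002322 / 2.243×10⁻⁸ = 10.35 kN.
σ_{concrete} = P/A₁ = 10350/2200 = 4.706 MPa, compressive.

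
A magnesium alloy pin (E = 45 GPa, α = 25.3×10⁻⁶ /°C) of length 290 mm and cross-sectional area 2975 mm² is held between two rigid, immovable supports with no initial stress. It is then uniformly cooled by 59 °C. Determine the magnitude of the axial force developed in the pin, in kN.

P ≈ 200 kN (tensile)

The ends cannot move, so σ = EαΔT = 45×10³ × 25.3×10⁻⁶ × 59 = 67.17 MPa.
Then P = σA = 67.17 × 2975 mm² = 199.8 kN, tensile.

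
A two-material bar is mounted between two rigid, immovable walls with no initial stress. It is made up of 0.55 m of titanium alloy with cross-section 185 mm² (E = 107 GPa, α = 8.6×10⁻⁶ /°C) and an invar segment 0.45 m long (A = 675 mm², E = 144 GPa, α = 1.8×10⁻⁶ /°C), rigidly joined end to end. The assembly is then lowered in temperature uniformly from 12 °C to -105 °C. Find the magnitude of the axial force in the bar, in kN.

P ≈ 20 kN (tensile)

Free thermal contraction of the whole bar: Σ αᵢΔT Lᵢ = 8.6×10⁻⁶×117×550 + 1.8×10⁻⁶×117×450 = 0.6482 mm.
Since the ends are fixed, an axial force P builds up, equal in every segment, with P · Σ Lᵢ/(AᵢEᵢ) = δ_free.
Σ Lᵢ/(AᵢEᵢ) = 550/(185×107×10³) + 450/(675×144×10³) = 3.241×10⁻⁵ mm/N.
So P = 0.6482 / 3.241×10⁻⁵ = 20 kN, tensile.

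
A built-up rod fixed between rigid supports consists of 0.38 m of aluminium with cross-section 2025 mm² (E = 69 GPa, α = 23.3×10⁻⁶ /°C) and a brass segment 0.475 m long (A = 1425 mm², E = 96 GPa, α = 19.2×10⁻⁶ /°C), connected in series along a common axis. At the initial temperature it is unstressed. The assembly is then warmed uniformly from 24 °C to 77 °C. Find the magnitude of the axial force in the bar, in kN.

With the walls removed the bar would change length by δ_free = Σ αᵢΔT Lᵢ = 23.3×10⁻⁶×53×380 + 19.2×10⁻⁶×53×475 = 0.9526 mm.
The rigid supports impose zero overall length change; the single axial force P common to all segments must satisfy P Σ Lᵢ/(AᵢEᵢ) = δ_free.
Σ Lᵢ/(AᵢEᵢ) = 380/(2025×69×10³) + 475/(1425×96×10³) = 6.192×10⁻⁶ mm/N.
Hence P = δ_free / Σ(L/AE) = 0.9526/6.192×10⁻⁶ = 153.9 kN (compressive).

P ≈ 154 kN (compressive)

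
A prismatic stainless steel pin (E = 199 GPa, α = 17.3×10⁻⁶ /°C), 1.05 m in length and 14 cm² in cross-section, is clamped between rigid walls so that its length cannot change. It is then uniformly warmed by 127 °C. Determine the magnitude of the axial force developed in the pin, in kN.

P ≈ 612 kN (compressive)

With zero net strain, σ = E·αΔT = 199 GPa × 17.3×10⁻⁶ × 127 = 437.2 MPa.
P = AEαΔT = 1400 × 199×10³ × 17.3×10⁻⁶ × 127 = 612.1 kN (compressive).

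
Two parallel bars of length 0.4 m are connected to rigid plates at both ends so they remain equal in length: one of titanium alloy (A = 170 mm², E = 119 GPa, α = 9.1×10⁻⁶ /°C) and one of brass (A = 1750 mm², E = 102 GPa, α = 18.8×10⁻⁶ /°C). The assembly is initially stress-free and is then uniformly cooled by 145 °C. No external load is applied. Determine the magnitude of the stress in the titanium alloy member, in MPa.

Both members must finish at the same length. With the larger α, the brass tends to over-contract; the plates restrain it, putting the brass in tension and the titanium alloy in compression. With no external load the two internal forces are equal and opposite, magnitude P.
Equating the net (thermal + elastic) strains gives |α₁ − α₂|·ΔT = P·[1/(A₁E₁) + 1/(A₂E₂)].
|α₁ − α₂|·ΔT = 9.7×10⁻⁶ × 145 = 0.001406.
1/(A₁E₁) + 1/(A₂E₂) = 1/(170×119×10³) + 1/(1750×102×10³) = 5.503×10⁻⁸ N⁻¹.
So P = 0.001406 / 5.503×10⁻⁸ = 25.56 kN.
σ_{titanium alloy} = P/A₁ = 25560/170 = 150.3 MPa, compressive.

σ ≈ 150 MPa (compressive)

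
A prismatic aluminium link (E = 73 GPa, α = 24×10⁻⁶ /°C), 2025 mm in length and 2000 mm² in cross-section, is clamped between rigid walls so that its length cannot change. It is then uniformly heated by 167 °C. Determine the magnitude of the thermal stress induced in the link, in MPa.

σ ≈ 293 MPa (compressive)

The supports are rigid, so the total axial strain is zero. The restrained thermal strain is ε = αΔT = 24×10⁻⁶ × 167 = 4008×10⁻⁶.
The stress required to suppress this strain is σ = Eε = 73×10³ × 4008×10⁻⁶ = 292.6 MPa, compressive since the link is trying to expand.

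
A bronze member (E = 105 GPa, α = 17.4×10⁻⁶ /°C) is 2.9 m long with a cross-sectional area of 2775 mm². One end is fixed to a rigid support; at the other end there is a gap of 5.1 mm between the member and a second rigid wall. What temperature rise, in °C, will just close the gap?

The gap closes when αΔT L = 5.1 mm, since the member is still unstressed at that instant.
ΔT = 5.1 / (17.4×10⁻⁶ × 2900) = 101.1 °C.

ΔT ≈ 101 °C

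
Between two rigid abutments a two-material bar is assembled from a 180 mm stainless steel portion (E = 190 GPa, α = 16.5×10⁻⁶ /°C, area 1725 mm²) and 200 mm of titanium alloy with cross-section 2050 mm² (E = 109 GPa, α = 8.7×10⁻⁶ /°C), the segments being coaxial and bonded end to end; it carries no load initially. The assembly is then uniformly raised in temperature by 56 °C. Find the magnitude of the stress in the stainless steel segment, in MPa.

σ ≈ 106 MPa (compressive)

Free thermal expansion of the whole bar: Σ αᵢΔT Lᵢ = 16.5×10⁻⁶×56×180 + 8.7×10⁻⁶×56×200 = 0.2638 mm.
The rigid supports impose zero overall length change; the single axial force P common to all segments must satisfy P Σ Lᵢ/(AᵢEᵢ) = δ_free.
The series flexibility is Σ Lᵢ/(AᵢEᵢ) = 180/(1725×190×10³) + 200/(2050×109×10³) = 1.444×10⁻⁶ mm/N.
Hence P = δ_free / Σ(L/AE) = 0.2638/1.444×10⁻⁶ = 182.6 kN (compressive).
σ_{stainless steel} = P / A = 182600 / 1725 = 105.9 MPa.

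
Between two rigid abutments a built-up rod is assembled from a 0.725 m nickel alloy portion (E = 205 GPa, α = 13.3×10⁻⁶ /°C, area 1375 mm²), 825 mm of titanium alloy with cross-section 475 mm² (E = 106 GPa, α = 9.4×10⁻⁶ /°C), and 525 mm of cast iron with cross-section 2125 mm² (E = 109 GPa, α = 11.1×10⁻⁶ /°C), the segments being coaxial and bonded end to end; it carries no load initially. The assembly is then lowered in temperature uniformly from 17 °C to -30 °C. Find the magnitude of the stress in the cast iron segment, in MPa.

With the walls removed the bar would change length by δ_free = Σ αᵢΔT Lᵢ = 13.3×10⁻⁶×47×725 + 9.4×10⁻⁶×47×825 + 11.1×10⁻⁶×47×525 = 1.092 mm.
The walls prevent any net length change, so an axial force P (same in every segment) develops. Compatibility: P · Σ Lᵢ/(AᵢEᵢ) = δ_free.
The series flexibility is Σ Lᵢ/(AᵢEᵢ) = 725/(1375×205×10³) + 825/(475×106×10³) + 525/(2125×109×10³) = 2.122×10⁻⁵ mm/N.
Hence P = δ_free / Σ(L/AE) = 1.092/2.122×10⁻⁵ = 51.43 kN (tensile).
σ_{cast iron} = P / A = 51430 / 2125 = 24.2 MPa.

σ ≈ 24.2 MPa (tensile)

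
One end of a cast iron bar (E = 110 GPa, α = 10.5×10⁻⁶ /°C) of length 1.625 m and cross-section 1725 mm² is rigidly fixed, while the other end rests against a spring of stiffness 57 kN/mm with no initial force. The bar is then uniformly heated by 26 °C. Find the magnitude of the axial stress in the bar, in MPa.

σ ≈ 9.85 MPa (compressive)

The unrestrained thermal change is αΔT L = 10.5×10⁻⁶ × 26 × 1625 = 0.4436 mm.
Let P be the compressive force at the spring. The bar shortens elastically by PL/(AE) and the spring compresses by P/k; together these equal δ_free.
P [ L/(AE) + 1/k ] = δ_free → P [ 1625/(1725×110×10³) + 1/(57×10³) ] = 0.4436.
P = 0.4436 / 2.611×10⁻⁵ = 16990 N.
σ = P/A = 16990/1725 = 9.85 MPa.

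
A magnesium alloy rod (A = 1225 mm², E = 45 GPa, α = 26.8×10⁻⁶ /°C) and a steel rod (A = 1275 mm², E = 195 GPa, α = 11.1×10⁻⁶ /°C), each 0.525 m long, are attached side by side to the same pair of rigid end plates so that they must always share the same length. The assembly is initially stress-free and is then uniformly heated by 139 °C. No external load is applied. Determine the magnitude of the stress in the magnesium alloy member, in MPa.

σ ≈ 80.4 MPa (compressive)

The magnesium alloy has the larger α, so on heating it would change length more than the steel if both were free. The rigid plates force a common final length, so the magnesium alloy is put into compression and the steel into tension, with equal and opposite forces P (no external load).
Compatibility of the two members (thermal + elastic change equal): (α₁ − α₂)ΔT = P·[1/(A₁E₁) + 1/(A₂E₂)].
|α₁ − α₂|·ΔT = 15.7×10⁻⁶ × 139 = 0.002182.
1/(A₁E₁) + 1/(A₂E₂) = 1/(1225×45×10³) + 1/(1275×195×10³) = 2.216×10⁻⁸ N⁻¹.
So P = 0.002182 / 2.216×10⁻⁸ = 98.47 kN.
σ_{magnesium alloy} = P/A₁ = 98470/1225 = 80.38 MPa, compressive.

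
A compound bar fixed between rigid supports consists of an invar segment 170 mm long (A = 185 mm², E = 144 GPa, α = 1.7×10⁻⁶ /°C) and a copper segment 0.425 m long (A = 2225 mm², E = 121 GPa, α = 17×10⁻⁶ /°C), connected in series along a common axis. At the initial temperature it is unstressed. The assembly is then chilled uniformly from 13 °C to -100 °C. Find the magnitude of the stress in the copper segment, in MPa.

Free thermal contraction of the whole bar: Σ αᵢΔT Lᵢ = 1.7×10⁻⁶×113×170 + 17×10⁻⁶×113×425 = 0.8491 mm.
The walls prevent any net length change, so an axial force P (same in every segment) develops. Compatibility: P · Σ Lᵢ/(AᵢEᵢ) = δ_free.
The series flexibility is Σ Lᵢ/(AᵢEᵢ) = 170/(185×144×10³) + 425/(2225×121×10³) = 7.96×10⁻⁶ mm/N.
So P = 0.8491 / 7.96×10⁻⁶ = 106.7 kN, tensile.
σ_{copper} = P / A = 106700 / 2225 = 47.94 MPa.

σ ≈ 47.9 MPa (tensile)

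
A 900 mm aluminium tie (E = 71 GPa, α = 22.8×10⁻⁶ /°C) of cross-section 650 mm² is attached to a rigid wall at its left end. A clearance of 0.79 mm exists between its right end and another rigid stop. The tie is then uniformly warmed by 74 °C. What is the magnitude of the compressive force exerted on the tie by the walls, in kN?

Unrestrained expansion: δ_free = αΔT L = 22.8×10⁻⁶ × 74 × 900 = 1.518 mm.
The gap closes (δ_free > 0.79 mm) and the wall then resists a further 1.518 − 0.79 = 0.7285 mm of expansion.
So σ = E(δ_free − g)/L = 71×10³ × 0.7285/900 = 57.47 MPa.
P = σA = 57.47 × 650 = 37.35 kN.

P ≈ 37.4 kN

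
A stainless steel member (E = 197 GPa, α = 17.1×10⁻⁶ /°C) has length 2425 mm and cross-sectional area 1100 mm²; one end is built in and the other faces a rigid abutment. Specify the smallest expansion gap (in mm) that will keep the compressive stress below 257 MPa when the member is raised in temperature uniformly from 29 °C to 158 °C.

With no wall the member would lengthen by αΔT L = 17.1×10⁻⁶ × 129 × 2425 = 5.349 mm.
At the allowable stress the elastic shortening the wall may impose is σL/E = 257 × 2425 / (197×10³) = 3.164 mm.
The gap must absorb the remainder: g_min = 5.349 − 3.164 = 2.186 mm.

g ≈ 2.19 mm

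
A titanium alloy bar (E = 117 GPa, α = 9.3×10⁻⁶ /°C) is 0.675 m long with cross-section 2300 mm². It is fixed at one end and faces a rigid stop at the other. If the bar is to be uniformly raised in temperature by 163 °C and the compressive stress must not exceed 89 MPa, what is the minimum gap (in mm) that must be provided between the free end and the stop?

g ≈ 0.51 mm

Free expansion if unrestrained: δ_free = αΔT L = 9.3×10⁻⁶ × 163 × 675 = 1.023 mm.
At the allowable stress the elastic shortening the wall may impose is σL/E = 89 × 675 / (117×10³) = 0.5135 mm.
The gap must absorb the remainder: g_min = 1.023 − 0.5135 = 0.5098 mm.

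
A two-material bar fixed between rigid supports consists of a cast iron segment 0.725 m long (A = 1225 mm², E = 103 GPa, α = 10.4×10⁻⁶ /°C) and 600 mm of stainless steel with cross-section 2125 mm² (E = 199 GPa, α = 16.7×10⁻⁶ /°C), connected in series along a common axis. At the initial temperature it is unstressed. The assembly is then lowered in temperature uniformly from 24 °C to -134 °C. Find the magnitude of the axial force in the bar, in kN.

P ≈ 387 kN (tensile)

With the walls removed the bar would change length by δ_free = Σ αᵢΔT Lᵢ = 10.4×10⁻⁶×158×725 + 16.7×10⁻⁶×158×600 = 2.774 mm.
The walls prevent any net length change, so an axial force P (same in every segment) develops. Compatibility: P · Σ Lᵢ/(AᵢEᵢ) = δ_free.
The series flexibility is Σ Lᵢ/(AᵢEᵢ) = 725/(1225×103×10³) + 600/(2125×199×10³) = 7.165×10⁻⁶ mm/N.
P = 2.774 / 7.165×10⁻⁶ = 387200 N = 387.2 kN, tensile.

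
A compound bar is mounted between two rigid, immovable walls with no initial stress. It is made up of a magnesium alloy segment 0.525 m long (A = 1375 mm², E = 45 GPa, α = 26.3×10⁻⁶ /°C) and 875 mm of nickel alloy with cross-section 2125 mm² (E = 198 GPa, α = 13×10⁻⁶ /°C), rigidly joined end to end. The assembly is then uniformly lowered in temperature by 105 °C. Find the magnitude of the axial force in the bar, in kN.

P ≈ 250 kN (tensile)

With the walls removed the bar would change length by δ_free = Σ αᵢΔT Lᵢ = 26.3×10⁻⁶×105×525 + 13×10⁻⁶×105×875 = 2.644 mm.
Since the ends are fixed, an axial force P builds up, equal in every segment, with P · Σ Lᵢ/(AᵢEᵢ) = δ_free.
The series flexibility is Σ Lᵢ/(AᵢEᵢ) = 525/(1375×45×10³) + 875/(2125×198×10³) = 1.056×10⁻⁵ mm/N.
Hence P = δ_free / Σ(L/AE) = 2.644/1.056×10⁻⁵ = 250.3 kN (tensile).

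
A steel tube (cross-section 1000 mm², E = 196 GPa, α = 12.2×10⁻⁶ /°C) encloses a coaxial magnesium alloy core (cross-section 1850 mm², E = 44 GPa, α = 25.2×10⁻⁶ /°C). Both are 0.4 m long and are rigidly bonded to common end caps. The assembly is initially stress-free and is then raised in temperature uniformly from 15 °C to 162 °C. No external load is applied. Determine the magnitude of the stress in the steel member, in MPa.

Both members must finish at the same length. With the larger α, the magnesium alloy tends to over-expand; the plates restrain it, putting the magnesium alloy in compression and the steel in tension. With no external load the two internal forces are equal and opposite, magnitude P.
Equating the net (thermal + elastic) strains gives |α₁ − α₂|·ΔT = P·[1/(A₁E₁) + 1/(A₂E₂)].
|α₁ − α₂|·ΔT = 13×10⁻⁶ × 147 = 0.001911.
1/(A₁E₁) + 1/(A₂E₂) = 1/(1000×196×10³) + 1/(1850×44×10³) = 1.739×10⁻⁸ N⁻¹.
P = 0.001911 / 1.739×10⁻⁸ = 109900 N = 109.9 kN.
σ_{steel} = P/A₁ = 109900/1000 = 109.9 MPa, tensile.

σ ≈ 110 MPa (tensile)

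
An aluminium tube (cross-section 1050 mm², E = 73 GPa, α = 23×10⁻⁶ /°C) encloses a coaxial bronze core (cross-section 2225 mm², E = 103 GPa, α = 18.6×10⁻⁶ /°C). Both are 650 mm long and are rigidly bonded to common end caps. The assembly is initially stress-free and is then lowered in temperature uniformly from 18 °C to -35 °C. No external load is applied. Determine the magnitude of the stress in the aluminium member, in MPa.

The aluminium has the larger α, so on cooling it would change length more than the bronze if both were free. The rigid plates force a common final length, so the aluminium is put into tension and the bronze into compression, with equal and opposite forces P (no external load).
Setting the final lengths equal and cancelling L: (α₁ − α₂)ΔT = P/(A₁E₁) + P/(A₂E₂).
|α₁ − α₂|·ΔT = 4.4×10⁻⁶ × 53 = 0.0002332.
1/(A₁E₁) + 1/(A₂E₂) = 1/(1050×73×10³) + 1/(2225×103×10³) = 1.741×10⁻⁸ N⁻¹.
So P = 0.0002332 / 1.741×10⁻⁸ = 13.39 kN.
σ_{aluminium} = P/A₁ = 13390/1050 = 12.76 MPa, tensile.

σ ≈ 12.8 MPa (tensile)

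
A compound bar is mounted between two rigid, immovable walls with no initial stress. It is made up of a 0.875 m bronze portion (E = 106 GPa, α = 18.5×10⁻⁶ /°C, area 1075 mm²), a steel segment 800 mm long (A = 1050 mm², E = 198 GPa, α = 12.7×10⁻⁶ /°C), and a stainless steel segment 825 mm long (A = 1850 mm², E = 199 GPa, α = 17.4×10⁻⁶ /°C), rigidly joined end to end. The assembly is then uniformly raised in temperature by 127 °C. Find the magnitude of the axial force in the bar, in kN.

If the supports were absent, the total length change would be Σ αᵢΔT Lᵢ = 18.5×10⁻⁶×127×875 + 12.7×10⁻⁶×127×800 + 17.4×10⁻⁶×127×825 = 5.169 mm.
The walls prevent any net length change, so an axial force P (same in every segment) develops. Compatibility: P · Σ Lᵢ/(AᵢEᵢ) = δ_free.
Σ Lᵢ/(AᵢEᵢ) = 875/(1075×106×10³) + 800/(1050×198×10³) + 825/(1850×199×10³) = 1.377×10⁻⁵ mm/N.
P = 5.169 / 1.377×10⁻⁵ = 375500 N = 375.5 kN, compressive.

P ≈ 375 kN (compressive)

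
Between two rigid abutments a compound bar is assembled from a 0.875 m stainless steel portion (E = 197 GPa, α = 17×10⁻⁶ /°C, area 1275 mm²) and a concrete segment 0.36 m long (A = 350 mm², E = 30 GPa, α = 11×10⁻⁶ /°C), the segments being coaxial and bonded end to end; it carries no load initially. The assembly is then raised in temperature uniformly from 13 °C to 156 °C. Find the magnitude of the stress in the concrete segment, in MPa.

σ ≈ 204 MPa (compressive)

If the supports were absent, the total length change would be Σ αᵢΔT Lᵢ = 17×10⁻⁶×143×875 + 11×10⁻⁶×143×360 = 2.693 mm.
Since the ends are fixed, an axial force P builds up, equal in every segment, with P · Σ Lᵢ/(AᵢEᵢ) = δ_free.
Σ Lᵢ/(AᵢEᵢ) = 875/(1275×197×10³) + 360/(350×30×10³) = 3.777×10⁻⁵ mm/N.
So P = 2.693 / 3.777×10⁻⁵ = 71.31 kN, compressive.
σ_{concrete} = P / A = 71310 / 350 = 203.7 MPa.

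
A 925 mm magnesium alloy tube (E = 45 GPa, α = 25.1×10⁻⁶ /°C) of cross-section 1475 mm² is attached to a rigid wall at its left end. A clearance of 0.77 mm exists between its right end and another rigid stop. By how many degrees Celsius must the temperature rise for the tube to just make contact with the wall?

The gap closes when αΔT L = 0.77 mm, since the tube is still unstressed at that instant.
So ΔT = g/(αL) = 0.77/(25.1×10⁻⁶ × 925) = 33.16 °C.

ΔT ≈ 33.2 °C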